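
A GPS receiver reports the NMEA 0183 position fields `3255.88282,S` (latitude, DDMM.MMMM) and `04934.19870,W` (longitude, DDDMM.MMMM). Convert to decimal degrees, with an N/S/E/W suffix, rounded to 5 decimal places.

32.93138° S, 49.56998° W

φ: split at 2 digits → 32° and 55.88282′; 32 + 55.88282/60 = 32.931380
Longitude: split at 3 digits → 049° and 34.1987′; 49 + 34.1987/60 = 49.569978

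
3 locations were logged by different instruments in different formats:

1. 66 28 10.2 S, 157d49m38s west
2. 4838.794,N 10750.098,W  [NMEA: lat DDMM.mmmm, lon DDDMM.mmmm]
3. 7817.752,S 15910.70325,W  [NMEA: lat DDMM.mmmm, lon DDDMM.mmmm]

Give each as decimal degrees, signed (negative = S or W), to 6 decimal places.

1. -66.469500, -157.827222
2. 48.646567, -107.834967
3. -78.295867, -159.178388

Point 1:
  φ: 66° + 28/60 + 10.2/3600 = 66 + 0.466667 + 0.002833 = 66.4695000
  hemisphere S, so the sign is −
  Lon: 49′ + 38″ = 49.63333′; 157 + 49.63333/60 = 157.8272222
  hemisphere W, so the sign is −
Point 2:
  Latitude: degrees = first 2 digits = 48, minutes = 38.794; 48 + 38.794/60 = 48.6465667
  N → positive
  Lon: degrees = first 3 digits = 107, minutes = 50.098; 107 + 50.098/60 = 107.8349667
  hemisphere W, so the sign is −
Point 3:
  φ: degrees = first 2 digits = 78, minutes = 17.752; 78 + 17.752/60 = 78.2958667
  S ⇒ negate
  Longitude: degrees = first 3 digits = 159, minutes = 10.70325; 159 + 10.70325/60 = 159.1783875
  W → negative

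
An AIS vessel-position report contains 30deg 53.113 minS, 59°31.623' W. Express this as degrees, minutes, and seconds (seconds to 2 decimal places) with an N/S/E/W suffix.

30°53′6.78″ S, 59°31′37.38″ W

Lat: 53.11300′ → 53′ and 0.11300 × 60 = 6.7800″
Longitude: 31.62300′ → 31′ and 0.62300 × 60 = 37.3800″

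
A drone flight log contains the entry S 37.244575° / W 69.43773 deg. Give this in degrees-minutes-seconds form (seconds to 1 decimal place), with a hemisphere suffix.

37°14′40.5″ S, 69°26′15.8″ W

φ: 0.244575° → 14.67450′; 0.67450 × 60 = 40.470″
Longitude: 0.437730 × 60 = 26.26380′ → 26′, remainder × 60 = 15.828″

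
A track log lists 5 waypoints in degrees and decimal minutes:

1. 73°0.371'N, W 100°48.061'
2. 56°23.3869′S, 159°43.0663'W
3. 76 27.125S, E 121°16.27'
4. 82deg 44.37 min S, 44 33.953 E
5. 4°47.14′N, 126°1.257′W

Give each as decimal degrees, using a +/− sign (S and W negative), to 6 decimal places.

Point 1:
  φ: 73 + 0.371/60 = 73.0061833
  N ⇒ keep positive
  Lon: 100 + 48.061/60 = 100.8010167
  hemisphere W, so the sign is −
Point 2:
  Lat: 23.3869′ = 0.389782°; total 56.3897817
  hemisphere S, so the sign is −
  λ: 159 + 43.0663/60 = 159.7177717
  hemisphere W, so the sign is −
Point 3:
  φ: 76 + 27.125/60 = 76.4520833
  S ⇒ negate
  Longitude: 121 + 16.27/60 = 121.2711667
  E ⇒ keep positive
Point 4:
  φ: 44.37′ = 0.739500°; total 82.7395000
  S → negative
  Lon: 33.953′ = 0.565883°; total 44.5658833
  E → positive
Point 5:
  Lat: 47.14′ = 0.785667°; total 4.7856667
  N ⇒ keep positive
  Lon: 126 + 1.257/60 = 126.0209500
  W → negative

1. 73.006183, -100.801017
2. -56.389782, -159.717772
3. -76.452083, 121.271167
4. -82.739500, 44.565883
5. 4.785667, -126.020950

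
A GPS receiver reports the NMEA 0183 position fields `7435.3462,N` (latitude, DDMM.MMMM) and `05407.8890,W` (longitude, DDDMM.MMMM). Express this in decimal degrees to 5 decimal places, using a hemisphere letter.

Latitude: split at 2 digits → 74° and 35.3462′; 74 + 35.3462/60 = 74.589103
Longitude: degrees = first 3 digits = 54, minutes = 7.889; 54 + 7.889/60 = 54.131483

74.58910° N, 54.13148° W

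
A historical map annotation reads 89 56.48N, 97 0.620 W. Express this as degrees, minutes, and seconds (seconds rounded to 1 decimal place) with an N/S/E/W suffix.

φ: 56.48000′ → 56′ and 0.48000 × 60 = 28.800″
Lon: fractional minutes 0.62000 × 60 = 37.200″

89°56′28.8″ N, 97°00′37.2″ W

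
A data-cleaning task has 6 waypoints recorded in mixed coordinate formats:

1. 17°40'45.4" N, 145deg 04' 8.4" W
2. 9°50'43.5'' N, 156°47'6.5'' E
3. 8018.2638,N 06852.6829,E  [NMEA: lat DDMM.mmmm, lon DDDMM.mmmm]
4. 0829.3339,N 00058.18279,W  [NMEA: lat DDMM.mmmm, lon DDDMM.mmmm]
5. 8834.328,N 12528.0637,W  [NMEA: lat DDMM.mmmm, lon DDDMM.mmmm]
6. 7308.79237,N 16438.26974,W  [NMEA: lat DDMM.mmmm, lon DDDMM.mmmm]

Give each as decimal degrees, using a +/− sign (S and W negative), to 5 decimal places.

1. 17.67928, -145.06900
2. 9.84542, 156.78514
3. 80.30440, 68.87805
4. 8.48890, -0.96971
5. 88.57213, -125.46773
6. 73.14654, -164.63783

Point 1:
  φ: 17° + 40/60 + 45.4/3600 = 17 + 0.666667 + 0.012611 = 17.679278
  N → positive
  Longitude: 4′ + 8.4″ = 4.14000′; 145 + 4.14000/60 = 145.069000
  W → negative
Point 2:
  Latitude: 50′ + 43.5″ = 50.72500′; 9 + 50.72500/60 = 9.845417
  N ⇒ keep positive
  Longitude: 47′ + 6.5″ = 47.10833′; 156 + 47.10833/60 = 156.785139
  E → positive
Point 3:
  φ: split at 2 digits → 80° and 18.2638′; 80 + 18.2638/60 = 80.304397
  N ⇒ keep positive
  λ: split at 3 digits → 068° and 52.6829′; 68 + 52.6829/60 = 68.878048
  E → positive
Point 4:
  Latitude: degrees = first 2 digits = 8, minutes = 29.3339; 8 + 29.3339/60 = 8.488898
  N ⇒ keep positive
  Lon: degrees = first 3 digits = 0, minutes = 58.18279; 0 + 58.18279/60 = 0.969713
  W → negative
Point 5:
  φ: degrees = first 2 digits = 88, minutes = 34.328; 88 + 34.328/60 = 88.572133
  N ⇒ keep positive
  Longitude: degrees = first 3 digits = 125, minutes = 28.0637; 125 + 28.0637/60 = 125.467728
  W → negative
Point 6:
  Lat: degrees = first 2 digits = 73, minutes = 8.79237; 73 + 8.79237/60 = 73.146540
  N → positive
  λ: degrees = first 3 digits = 164, minutes = 38.26974; 164 + 38.26974/60 = 164.637829
  W → negative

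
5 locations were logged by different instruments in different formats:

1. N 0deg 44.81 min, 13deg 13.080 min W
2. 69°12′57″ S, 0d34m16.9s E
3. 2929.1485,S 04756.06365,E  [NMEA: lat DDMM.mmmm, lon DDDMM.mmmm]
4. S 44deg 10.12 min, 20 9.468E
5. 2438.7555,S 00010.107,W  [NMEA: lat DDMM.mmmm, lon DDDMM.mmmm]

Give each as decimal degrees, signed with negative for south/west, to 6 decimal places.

Point 1:
  φ: 0 + 44.81/60 = 0.7468333
  N ⇒ keep positive
  Lon: 13.08′ = 0.218000°; total 13.2180000
  W → negative
Point 2:
  Lat: 12′ + 57″ = 12.95000′; 69 + 12.95000/60 = 69.2158333
  S → negative
  Lon: 0 + 34/60 + 16.9/3600 = 0.5713611
  E ⇒ keep positive
Point 3:
  Lat: split at 2 digits → 29° and 29.1485′; 29 + 29.1485/60 = 29.4858083
  S → negative
  Longitude: degrees = first 3 digits = 47, minutes = 56.06365; 47 + 56.06365/60 = 47.9343942
  E → positive
Point 4:
  φ: 10.12′ = 0.168667°; total 44.1686667
  hemisphere S, so the sign is −
  Longitude: 9.468′ = 0.157800°; total 20.1578000
  E → positive
Point 5:
  Lat: split at 2 digits → 24° and 38.7555′; 24 + 38.7555/60 = 24.6459250
  S ⇒ negate
  λ: degrees = first 3 digits = 0, minutes = 10.107; 0 + 10.107/60 = 0.1684500
  W → negative

1. 0.746833, -13.218000
2. -69.215833, 0.571361
3. -29.485808, 47.934394
4. -44.168667, 20.157800
5. -24.645925, -0.168450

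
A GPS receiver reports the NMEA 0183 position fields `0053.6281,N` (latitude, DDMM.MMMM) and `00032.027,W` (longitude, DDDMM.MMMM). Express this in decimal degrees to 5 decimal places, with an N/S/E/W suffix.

0.89380° N, 0.53378° W

φ: split at 2 digits → 00° and 53.6281′; 0 + 53.6281/60 = 0.893802
Lon: degrees = first 3 digits = 0, minutes = 32.027; 0 + 32.027/60 = 0.533783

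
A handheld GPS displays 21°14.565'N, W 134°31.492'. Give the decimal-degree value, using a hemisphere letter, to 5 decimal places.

Latitude: 14.565′ = 0.242750°; total 21.242750
Lon: 31.492′ = 0.524867°; total 134.524867

21.24275° N, 134.52487° W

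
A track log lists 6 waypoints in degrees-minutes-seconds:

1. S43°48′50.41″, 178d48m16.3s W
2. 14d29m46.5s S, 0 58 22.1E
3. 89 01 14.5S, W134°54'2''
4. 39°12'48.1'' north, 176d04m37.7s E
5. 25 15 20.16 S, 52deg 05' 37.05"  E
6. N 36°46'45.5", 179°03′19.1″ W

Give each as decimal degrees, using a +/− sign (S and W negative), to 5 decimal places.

Point 1:
  φ: 43° + 48/60 + 50.41/3600 = 43 + 0.800000 + 0.014003 = 43.814003
  hemisphere S, so the sign is −
  Longitude: 48′ + 16.3″ = 48.27167′; 178 + 48.27167/60 = 178.804528
  W → negative
Point 2:
  Latitude: 29′ + 46.5″ = 29.77500′; 14 + 29.77500/60 = 14.496250
  hemisphere S, so the sign is −
  Lon: 0° + 58/60 + 22.1/3600 = 0 + 0.966667 + 0.006139 = 0.972806
  E → positive
Point 3:
  Lat: 1′ + 14.5″ = 1.24167′; 89 + 1.24167/60 = 89.020694
  hemisphere S, so the sign is −
  Lon: 134° + 54/60 + 2/3600 = 134 + 0.900000 + 0.000556 = 134.900556
  W ⇒ negate
Point 4:
  Latitude: 12′ + 48.1″ = 12.80167′; 39 + 12.80167/60 = 39.213361
  N → positive
  Longitude: 176° + 4/60 + 37.7/3600 = 176 + 0.066667 + 0.010472 = 176.077139
  E ⇒ keep positive
Point 5:
  Lat: 25° + 15/60 + 20.16/3600 = 25 + 0.250000 + 0.005600 = 25.255600
  S → negative
  λ: 52° + 5/60 + 37.05/3600 = 52 + 0.083333 + 0.010292 = 52.093625
  E ⇒ keep positive
Point 6:
  φ: 46′ + 45.5″ = 46.75833′; 36 + 46.75833/60 = 36.779306
  N → positive
  Lon: 3′ + 19.1″ = 3.31833′; 179 + 3.31833/60 = 179.055306
  hemisphere W, so the sign is −

1. -43.81400, -178.80453
2. -14.49625, 0.97281
3. -89.02069, -134.90056
4. 39.21336, 176.07714
5. -25.25560, 52.09363
6. 36.77931, -179.05531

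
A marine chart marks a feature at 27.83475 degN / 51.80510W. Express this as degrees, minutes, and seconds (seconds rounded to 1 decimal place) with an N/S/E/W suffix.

φ: 0.834750 × 60 = 50.08500′ → 50′, remainder × 60 = 5.100″
Lon: whole degrees 51; 48.30600′ → 48′ and 18.360″

27°50′5.1″ N, 51°48′18.4″ W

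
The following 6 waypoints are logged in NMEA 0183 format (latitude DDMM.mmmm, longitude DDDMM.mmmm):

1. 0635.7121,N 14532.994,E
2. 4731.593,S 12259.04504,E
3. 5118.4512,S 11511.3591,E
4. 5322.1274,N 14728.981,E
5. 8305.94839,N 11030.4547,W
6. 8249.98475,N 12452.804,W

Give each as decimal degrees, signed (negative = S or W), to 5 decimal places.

1. 6.59520, 145.54990
2. -47.52655, 122.98408
3. -51.30752, 115.18932
4. 53.36879, 147.48302
5. 83.09914, -110.50758
6. 82.83308, -124.88007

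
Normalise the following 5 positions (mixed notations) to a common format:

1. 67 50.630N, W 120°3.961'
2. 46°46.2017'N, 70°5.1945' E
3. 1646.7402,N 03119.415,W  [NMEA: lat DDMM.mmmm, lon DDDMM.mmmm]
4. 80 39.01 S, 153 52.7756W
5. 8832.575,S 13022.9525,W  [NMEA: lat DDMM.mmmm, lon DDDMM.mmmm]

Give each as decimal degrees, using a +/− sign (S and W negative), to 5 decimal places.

Point 1:
  Latitude: 67 + 50.63/60 = 67.843833
  N → positive
  λ: 120 + 3.961/60 = 120.066017
  hemisphere W, so the sign is −
Point 2:
  Lat: 46 + 46.2017/60 = 46.770028
  N ⇒ keep positive
  λ: 5.1945′ = 0.086575°; total 70.086575
  E ⇒ keep positive
Point 3:
  Lat: degrees = first 2 digits = 16, minutes = 46.7402; 16 + 46.7402/60 = 16.779003
  N → positive
  Longitude: degrees = first 3 digits = 31, minutes = 19.415; 31 + 19.415/60 = 31.323583
  W → negative
Point 4:
  Lat: 80 + 39.01/60 = 80.650167
  S → negative
  λ: 52.7756′ = 0.879593°; total 153.879593
  W ⇒ negate
Point 5:
  φ: degrees = first 2 digits = 88, minutes = 32.575; 88 + 32.575/60 = 88.542917
  hemisphere S, so the sign is −
  Lon: degrees = first 3 digits = 130, minutes = 22.9525; 130 + 22.9525/60 = 130.382542
  hemisphere W, so the sign is −

1. 67.84383, -120.06602
2. 46.77003, 70.08658
3. 16.77900, -31.32358
4. -80.65017, -153.87959
5. -88.54292, -130.38254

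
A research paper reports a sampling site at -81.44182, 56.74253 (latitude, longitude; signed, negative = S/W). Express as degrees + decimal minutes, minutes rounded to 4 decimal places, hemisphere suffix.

Latitude is negative → S; |value| = 81.441820
φ: 81° + 0.441820 × 60 = 81° 26.509200′
Lon: minutes = (56.742530 − 56) × 60 = 44.551800

81° 26.5092′ S, 56° 44.5518′ E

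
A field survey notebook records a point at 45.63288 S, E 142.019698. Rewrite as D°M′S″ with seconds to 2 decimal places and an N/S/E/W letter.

45°37′58.37″ S, 142°01′10.91″ E

Latitude: 0.632880° → 37.97280′; 0.97280 × 60 = 58.3680″
λ: 0.019698° → 1.18188′; 0.18188 × 60 = 10.9128″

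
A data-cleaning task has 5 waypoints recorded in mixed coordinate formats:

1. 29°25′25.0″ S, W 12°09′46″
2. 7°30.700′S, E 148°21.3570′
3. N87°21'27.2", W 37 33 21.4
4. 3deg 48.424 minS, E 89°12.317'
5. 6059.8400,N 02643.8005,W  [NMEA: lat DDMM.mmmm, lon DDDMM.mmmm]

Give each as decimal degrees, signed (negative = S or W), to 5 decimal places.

Point 1:
  φ: 29° + 25/60 + 25/3600 = 29 + 0.416667 + 0.006944 = 29.423611
  S ⇒ negate
  Lon: 9′ + 46″ = 9.76667′; 12 + 9.76667/60 = 12.162778
  W ⇒ negate
Point 2:
  Latitude: 30.7′ = 0.511667°; total 7.511667
  S ⇒ negate
  Longitude: 21.357′ = 0.355950°; total 148.355950
  E ⇒ keep positive
Point 3:
  Lat: 21′ + 27.2″ = 21.45333′; 87 + 21.45333/60 = 87.357556
  N ⇒ keep positive
  Longitude: 33′ + 21.4″ = 33.35667′; 37 + 33.35667/60 = 37.555944
  hemisphere W, so the sign is −
Point 4:
  Latitude: 48.424′ = 0.807067°; total 3.807067
  hemisphere S, so the sign is −
  Longitude: 89 + 12.317/60 = 89.205283
  E → positive
Point 5:
  φ: split at 2 digits → 60° and 59.84′; 60 + 59.84/60 = 60.997333
  N → positive
  Lon: split at 3 digits → 026° and 43.8005′; 26 + 43.8005/60 = 26.730008
  hemisphere W, so the sign is −

1. -29.42361, -12.16278
2. -7.51167, 148.35595
3. 87.35756, -37.55594
4. -3.80707, 89.20528
5. 60.99733, -26.73001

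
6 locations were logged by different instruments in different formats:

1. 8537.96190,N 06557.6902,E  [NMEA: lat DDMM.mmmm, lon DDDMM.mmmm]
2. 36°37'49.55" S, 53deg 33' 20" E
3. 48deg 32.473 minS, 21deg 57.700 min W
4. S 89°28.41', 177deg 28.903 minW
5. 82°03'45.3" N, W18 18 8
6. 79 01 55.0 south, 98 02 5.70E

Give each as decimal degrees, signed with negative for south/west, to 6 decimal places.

1. 85.632698, 65.961503
2. -36.630431, 53.555556
3. -48.541217, -21.961667
4. -89.473500, -177.481717
5. 82.062583, -18.302222
6. -79.031944, 98.034917

Point 1:
  Lat: split at 2 digits → 85° and 37.9619′; 85 + 37.9619/60 = 85.6326983
  N ⇒ keep positive
  Longitude: degrees = first 3 digits = 65, minutes = 57.6902; 65 + 57.6902/60 = 65.9615033
  E → positive
Point 2:
  Lat: 36° + 37/60 + 49.55/3600 = 36 + 0.616667 + 0.013764 = 36.6304306
  S → negative
  Longitude: 53° + 33/60 + 20/3600 = 53 + 0.550000 + 0.005556 = 53.5555556
  E → positive
Point 3:
  Latitude: 48 + 32.473/60 = 48.5412167
  hemisphere S, so the sign is −
  Longitude: 57.7′ = 0.961667°; total 21.9616667
  W → negative
Point 4:
  Lat: 89 + 28.41/60 = 89.4735000
  S ⇒ negate
  Longitude: 177 + 28.903/60 = 177.4817167
  hemisphere W, so the sign is −
Point 5:
  Latitude: 82 + 3/60 + 45.3/3600 = 82.0625833
  N ⇒ keep positive
  Lon: 18 + 18/60 + 8/3600 = 18.3022222
  hemisphere W, so the sign is −
Point 6:
  Latitude: 79° + 1/60 + 55/3600 = 79 + 0.016667 + 0.015278 = 79.0319444
  S ⇒ negate
  Lon: 2′ + 5.7″ = 2.09500′; 98 + 2.09500/60 = 98.0349167
  E → positive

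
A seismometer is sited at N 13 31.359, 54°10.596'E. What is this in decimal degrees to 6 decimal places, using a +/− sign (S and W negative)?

Lat: 13 + 31.359/60 = 13.5226500
N ⇒ keep positive
λ: 54 + 10.596/60 = 54.1766000
E ⇒ keep positive

13.522650, 54.176600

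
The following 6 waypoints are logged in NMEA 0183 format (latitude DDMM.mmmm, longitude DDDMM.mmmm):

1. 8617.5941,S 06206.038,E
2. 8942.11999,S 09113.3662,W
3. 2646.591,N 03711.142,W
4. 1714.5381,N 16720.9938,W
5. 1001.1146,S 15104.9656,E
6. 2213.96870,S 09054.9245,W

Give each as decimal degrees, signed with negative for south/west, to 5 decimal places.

1. -86.29324, 62.10063
2. -89.70200, -91.22277
3. 26.77652, -37.18570
4. 17.24230, -167.34990
5. -10.01858, 151.08276
6. -22.23281, -90.91541

Point 1:
  φ: split at 2 digits → 86° and 17.5941′; 86 + 17.5941/60 = 86.293235
  S ⇒ negate
  Lon: split at 3 digits → 062° and 6.038′; 62 + 6.038/60 = 62.100633
  E ⇒ keep positive
Point 2:
  φ: degrees = first 2 digits = 89, minutes = 42.11999; 89 + 42.11999/60 = 89.702000
  hemisphere S, so the sign is −
  λ: degrees = first 3 digits = 91, minutes = 13.3662; 91 + 13.3662/60 = 91.222770
  W ⇒ negate
Point 3:
  Latitude: degrees = first 2 digits = 26, minutes = 46.591; 26 + 46.591/60 = 26.776517
  N → positive
  Lon: degrees = first 3 digits = 37, minutes = 11.142; 37 + 11.142/60 = 37.185700
  W → negative
Point 4:
  Lat: degrees = first 2 digits = 17, minutes = 14.5381; 17 + 14.5381/60 = 17.242302
  N ⇒ keep positive
  Lon: degrees = first 3 digits = 167, minutes = 20.9938; 167 + 20.9938/60 = 167.349897
  W → negative
Point 5:
  φ: split at 2 digits → 10° and 1.1146′; 10 + 1.1146/60 = 10.018577
  hemisphere S, so the sign is −
  λ: degrees = first 3 digits = 151, minutes = 4.9656; 151 + 4.9656/60 = 151.082760
  E ⇒ keep positive
Point 6:
  Latitude: split at 2 digits → 22° and 13.9687′; 22 + 13.9687/60 = 22.232812
  S ⇒ negate
  Lon: split at 3 digits → 090° and 54.9245′; 90 + 54.9245/60 = 90.915408
  W → negative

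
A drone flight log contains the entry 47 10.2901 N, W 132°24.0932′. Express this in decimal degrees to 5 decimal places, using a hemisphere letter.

47.17150° N, 132.40155° W

Latitude: 47 + 10.2901/60 = 47.171502
Lon: 24.0932′ = 0.401553°; total 132.401553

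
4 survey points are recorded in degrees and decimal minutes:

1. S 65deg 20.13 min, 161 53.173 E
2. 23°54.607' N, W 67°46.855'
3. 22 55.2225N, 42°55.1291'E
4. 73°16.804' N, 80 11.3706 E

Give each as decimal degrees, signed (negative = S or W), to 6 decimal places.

1. -65.335500, 161.886217
2. 23.910117, -67.780917
3. 22.920375, 42.918818
4. 73.280067, 80.189510

Point 1:
  Latitude: 20.13′ = 0.335500°; total 65.3355000
  S ⇒ negate
  Lon: 161 + 53.173/60 = 161.8862167
  E → positive
Point 2:
  φ: 23 + 54.607/60 = 23.9101167
  N → positive
  λ: 67 + 46.855/60 = 67.7809167
  W → negative
Point 3:
  Latitude: 55.2225′ = 0.920375°; total 22.9203750
  N → positive
  λ: 55.1291′ = 0.918818°; total 42.9188183
  E → positive
Point 4:
  φ: 73 + 16.804/60 = 73.2800667
  N ⇒ keep positive
  Lon: 11.3706′ = 0.189510°; total 80.1895100
  E ⇒ keep positive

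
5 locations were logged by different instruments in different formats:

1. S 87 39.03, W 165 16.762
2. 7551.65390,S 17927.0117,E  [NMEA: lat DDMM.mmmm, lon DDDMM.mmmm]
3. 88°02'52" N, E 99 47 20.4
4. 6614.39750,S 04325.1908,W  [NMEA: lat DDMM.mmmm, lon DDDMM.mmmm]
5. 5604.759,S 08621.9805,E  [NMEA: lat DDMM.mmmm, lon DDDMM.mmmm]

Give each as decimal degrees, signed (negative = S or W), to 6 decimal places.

Point 1:
  Lat: 39.03′ = 0.650500°; total 87.6505000
  hemisphere S, so the sign is −
  λ: 165 + 16.762/60 = 165.2793667
  W → negative
Point 2:
  φ: degrees = first 2 digits = 75, minutes = 51.6539; 75 + 51.6539/60 = 75.8608983
  hemisphere S, so the sign is −
  λ: split at 3 digits → 179° and 27.0117′; 179 + 27.0117/60 = 179.4501950
  E ⇒ keep positive
Point 3:
  Lat: 88° + 2/60 + 52/3600 = 88 + 0.033333 + 0.014444 = 88.0477778
  N → positive
  λ: 99 + 47/60 + 20.4/3600 = 99.7890000
  E ⇒ keep positive
Point 4:
  Latitude: degrees = first 2 digits = 66, minutes = 14.3975; 66 + 14.3975/60 = 66.2399583
  S ⇒ negate
  Lon: split at 3 digits → 043° and 25.1908′; 43 + 25.1908/60 = 43.4198467
  hemisphere W, so the sign is −
Point 5:
  Latitude: split at 2 digits → 56° and 4.759′; 56 + 4.759/60 = 56.0793167
  S ⇒ negate
  Longitude: split at 3 digits → 086° and 21.9805′; 86 + 21.9805/60 = 86.3663417
  E → positive

1. -87.650500, -165.279367
2. -75.860898, 179.450195
3. 88.047778, 99.789000
4. -66.239958, -43.419847
5. -56.079317, 86.366342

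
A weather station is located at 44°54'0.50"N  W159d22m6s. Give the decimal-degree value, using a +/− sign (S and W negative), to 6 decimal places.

44.900139, -159.368333

Lat: 54′ + 0.5″ = 54.00833′; 44 + 54.00833/60 = 44.9001389
N ⇒ keep positive
Lon: 22′ + 6″ = 22.10000′; 159 + 22.10000/60 = 159.3683333
hemisphere W, so the sign is −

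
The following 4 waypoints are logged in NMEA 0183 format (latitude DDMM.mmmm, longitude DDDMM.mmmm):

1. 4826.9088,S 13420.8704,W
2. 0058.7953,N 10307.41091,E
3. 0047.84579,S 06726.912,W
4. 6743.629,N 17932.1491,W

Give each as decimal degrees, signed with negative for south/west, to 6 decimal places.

Point 1:
  φ: degrees = first 2 digits = 48, minutes = 26.9088; 48 + 26.9088/60 = 48.4484800
  hemisphere S, so the sign is −
  Longitude: degrees = first 3 digits = 134, minutes = 20.8704; 134 + 20.8704/60 = 134.3478400
  hemisphere W, so the sign is −
Point 2:
  φ: split at 2 digits → 00° and 58.7953′; 0 + 58.7953/60 = 0.9799217
  N → positive
  λ: split at 3 digits → 103° and 7.41091′; 103 + 7.41091/60 = 103.1235152
  E ⇒ keep positive
Point 3:
  φ: degrees = first 2 digits = 0, minutes = 47.84579; 0 + 47.84579/60 = 0.7974298
  S → negative
  λ: split at 3 digits → 067° and 26.912′; 67 + 26.912/60 = 67.4485333
  W → negative
Point 4:
  φ: split at 2 digits → 67° and 43.629′; 67 + 43.629/60 = 67.7271500
  N → positive
  Longitude: split at 3 digits → 179° and 32.1491′; 179 + 32.1491/60 = 179.5358183
  W → negative

1. -48.448480, -134.347840
2. 0.979922, 103.123515
3. -0.797430, -67.448533
4. 67.727150, -179.535818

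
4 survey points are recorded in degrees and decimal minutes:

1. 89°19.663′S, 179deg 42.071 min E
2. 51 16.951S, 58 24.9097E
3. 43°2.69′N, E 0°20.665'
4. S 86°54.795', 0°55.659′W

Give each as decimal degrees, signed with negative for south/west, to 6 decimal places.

1. -89.327717, 179.701183
2. -51.282517, 58.415162
3. 43.044833, 0.344417
4. -86.913250, -0.927650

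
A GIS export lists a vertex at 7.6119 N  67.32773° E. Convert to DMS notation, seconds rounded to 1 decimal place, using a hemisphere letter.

Lat: 0.611900 × 60 = 36.71400′ → 36′, remainder × 60 = 42.840″
Lon: whole degrees 67; 19.66380′ → 19′ and 39.828″

7°36′42.8″ N, 67°19′39.8″ E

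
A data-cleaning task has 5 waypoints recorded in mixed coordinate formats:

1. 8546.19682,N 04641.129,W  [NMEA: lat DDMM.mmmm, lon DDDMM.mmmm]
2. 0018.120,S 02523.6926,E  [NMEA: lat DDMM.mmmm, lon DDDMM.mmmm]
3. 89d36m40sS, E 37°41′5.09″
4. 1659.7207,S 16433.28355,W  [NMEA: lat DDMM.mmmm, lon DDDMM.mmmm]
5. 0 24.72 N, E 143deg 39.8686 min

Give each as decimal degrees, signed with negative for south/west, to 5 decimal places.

1. 85.76995, -46.68548
2. -0.30200, 25.39488
3. -89.61111, 37.68475
4. -16.99535, -164.55473
5. 0.41200, 143.66448

Point 1:
  φ: degrees = first 2 digits = 85, minutes = 46.19682; 85 + 46.19682/60 = 85.769947
  N ⇒ keep positive
  λ: degrees = first 3 digits = 46, minutes = 41.129; 46 + 41.129/60 = 46.685483
  W → negative
Point 2:
  φ: split at 2 digits → 00° and 18.12′; 0 + 18.12/60 = 0.302000
  S ⇒ negate
  Lon: degrees = first 3 digits = 25, minutes = 23.6926; 25 + 23.6926/60 = 25.394877
  E → positive
Point 3:
  Lat: 36′ + 40″ = 36.66667′; 89 + 36.66667/60 = 89.611111
  S ⇒ negate
  Lon: 37 + 41/60 + 5.09/3600 = 37.684747
  E ⇒ keep positive
Point 4:
  Latitude: split at 2 digits → 16° and 59.7207′; 16 + 59.7207/60 = 16.995345
  hemisphere S, so the sign is −
  Longitude: degrees = first 3 digits = 164, minutes = 33.28355; 164 + 33.28355/60 = 164.554726
  W ⇒ negate
Point 5:
  φ: 24.72′ = 0.412000°; total 0.412000
  N ⇒ keep positive
  Longitude: 39.8686′ = 0.664477°; total 143.664477
  E ⇒ keep positive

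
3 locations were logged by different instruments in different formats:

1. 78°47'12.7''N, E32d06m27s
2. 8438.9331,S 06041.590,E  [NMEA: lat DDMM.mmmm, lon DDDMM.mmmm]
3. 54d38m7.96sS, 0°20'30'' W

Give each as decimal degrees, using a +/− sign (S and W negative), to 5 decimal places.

1. 78.78686, 32.10750
2. -84.64889, 60.69317
3. -54.63554, -0.34167

Point 1:
  Latitude: 47′ + 12.7″ = 47.21167′; 78 + 47.21167/60 = 78.786861
  N → positive
  Longitude: 32 + 6/60 + 27/3600 = 32.107500
  E ⇒ keep positive
Point 2:
  Latitude: split at 2 digits → 84° and 38.9331′; 84 + 38.9331/60 = 84.648885
  S → negative
  Lon: degrees = first 3 digits = 60, minutes = 41.59; 60 + 41.59/60 = 60.693167
  E → positive
Point 3:
  Latitude: 38′ + 7.96″ = 38.13267′; 54 + 38.13267/60 = 54.635544
  hemisphere S, so the sign is −
  Lon: 20′ + 30″ = 20.50000′; 0 + 20.50000/60 = 0.341667
  hemisphere W, so the sign is −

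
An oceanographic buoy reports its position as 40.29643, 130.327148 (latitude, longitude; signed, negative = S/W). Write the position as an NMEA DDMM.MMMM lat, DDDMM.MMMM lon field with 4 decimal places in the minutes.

Latitude: 40° + 0.296430 × 60 = 40° 17.785800′
λ: minutes = (130.327148 − 130) × 60 = 19.628880

4017.7858,N / 13019.6289,E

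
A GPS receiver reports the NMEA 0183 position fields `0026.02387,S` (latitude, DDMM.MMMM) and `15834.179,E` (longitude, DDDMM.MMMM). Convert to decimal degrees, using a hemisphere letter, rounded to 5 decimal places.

0.43373° S, 158.56965° E

Lat: split at 2 digits → 00° and 26.02387′; 0 + 26.02387/60 = 0.433731
Longitude: split at 3 digits → 158° and 34.179′; 158 + 34.179/60 = 158.569650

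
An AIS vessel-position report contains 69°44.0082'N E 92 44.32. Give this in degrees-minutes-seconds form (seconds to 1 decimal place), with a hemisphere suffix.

Lat: fractional minutes 0.00820 × 60 = 0.492″
Lon: fractional minutes 0.32000 × 60 = 19.200″

69°44′0.5″ N, 92°44′19.2″ E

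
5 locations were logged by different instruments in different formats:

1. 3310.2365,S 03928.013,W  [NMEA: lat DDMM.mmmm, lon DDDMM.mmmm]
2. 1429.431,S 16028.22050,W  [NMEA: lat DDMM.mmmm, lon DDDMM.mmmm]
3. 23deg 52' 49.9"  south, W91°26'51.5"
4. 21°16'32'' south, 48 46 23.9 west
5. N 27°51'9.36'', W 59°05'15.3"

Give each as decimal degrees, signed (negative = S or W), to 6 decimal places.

1. -33.170608, -39.466883
2. -14.490517, -160.470342
3. -23.880528, -91.447639
4. -21.275556, -48.773306
5. 27.852600, -59.087583

Point 1:
  Lat: degrees = first 2 digits = 33, minutes = 10.2365; 33 + 10.2365/60 = 33.1706083
  S ⇒ negate
  Longitude: split at 3 digits → 039° and 28.013′; 39 + 28.013/60 = 39.4668833
  W → negative
Point 2:
  Latitude: split at 2 digits → 14° and 29.431′; 14 + 29.431/60 = 14.4905167
  S ⇒ negate
  Longitude: degrees = first 3 digits = 160, minutes = 28.2205; 160 + 28.2205/60 = 160.4703417
  hemisphere W, so the sign is −
Point 3:
  φ: 52′ + 49.9″ = 52.83167′; 23 + 52.83167/60 = 23.8805278
  S ⇒ negate
  Lon: 91 + 26/60 + 51.5/3600 = 91.4476389
  W → negative
Point 4:
  Latitude: 21° + 16/60 + 32/3600 = 21 + 0.266667 + 0.008889 = 21.2755556
  S → negative
  Lon: 48 + 46/60 + 23.9/3600 = 48.7733056
  W ⇒ negate
Point 5:
  Latitude: 51′ + 9.36″ = 51.15600′; 27 + 51.15600/60 = 27.8526000
  N → positive
  Lon: 5′ + 15.3″ = 5.25500′; 59 + 5.25500/60 = 59.0875833
  hemisphere W, so the sign is −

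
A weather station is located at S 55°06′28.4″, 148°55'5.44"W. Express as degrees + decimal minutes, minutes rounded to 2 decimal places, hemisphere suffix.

55° 6.47′ S, 148° 55.09′ W

Lat: 6 + 28.4/60 = 6.4733′
Lon: 55 + 5.44/60 = 55.0907′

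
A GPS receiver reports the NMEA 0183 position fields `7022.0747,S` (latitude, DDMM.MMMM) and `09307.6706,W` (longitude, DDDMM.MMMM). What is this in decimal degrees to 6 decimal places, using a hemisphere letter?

70.367912° S, 93.127843° W

Latitude: split at 2 digits → 70° and 22.0747′; 70 + 22.0747/60 = 70.3679117
Lon: degrees = first 3 digits = 93, minutes = 7.6706; 93 + 7.6706/60 = 93.1278433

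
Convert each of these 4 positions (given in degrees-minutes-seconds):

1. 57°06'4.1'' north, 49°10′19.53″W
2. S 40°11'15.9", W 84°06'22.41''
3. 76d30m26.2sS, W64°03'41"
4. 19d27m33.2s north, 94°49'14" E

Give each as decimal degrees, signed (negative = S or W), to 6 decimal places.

Point 1:
  φ: 6′ + 4.1″ = 6.06833′; 57 + 6.06833/60 = 57.1011389
  N → positive
  Lon: 10′ + 19.53″ = 10.32550′; 49 + 10.32550/60 = 49.1720917
  W ⇒ negate
Point 2:
  Lat: 11′ + 15.9″ = 11.26500′; 40 + 11.26500/60 = 40.1877500
  hemisphere S, so the sign is −
  λ: 84 + 6/60 + 22.41/3600 = 84.1062250
  hemisphere W, so the sign is −
Point 3:
  Latitude: 76° + 30/60 + 26.2/3600 = 76 + 0.500000 + 0.007278 = 76.5072778
  hemisphere S, so the sign is −
  Longitude: 3′ + 41″ = 3.68333′; 64 + 3.68333/60 = 64.0613889
  W → negative
Point 4:
  Lat: 19° + 27/60 + 33.2/3600 = 19 + 0.450000 + 0.009222 = 19.4592222
  N ⇒ keep positive
  Lon: 49′ + 14″ = 49.23333′; 94 + 49.23333/60 = 94.8205556
  E → positive

1. 57.101139, -49.172092
2. -40.187750, -84.106225
3. -76.507278, -64.061389
4. 19.459222, 94.820556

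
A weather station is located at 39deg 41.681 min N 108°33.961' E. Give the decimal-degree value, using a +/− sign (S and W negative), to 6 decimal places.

39.694683, 108.566017

Lat: 39 + 41.681/60 = 39.6946833
N → positive
Lon: 33.961′ = 0.566017°; total 108.5660167
E → positive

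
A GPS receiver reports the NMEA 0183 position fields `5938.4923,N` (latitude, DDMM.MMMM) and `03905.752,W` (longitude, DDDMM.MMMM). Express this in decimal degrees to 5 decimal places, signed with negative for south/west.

59.64154, -39.09587

Lat: degrees = first 2 digits = 59, minutes = 38.4923; 59 + 38.4923/60 = 59.641538
N → positive
Lon: degrees = first 3 digits = 39, minutes = 5.752; 39 + 5.752/60 = 39.095867
W ⇒ negate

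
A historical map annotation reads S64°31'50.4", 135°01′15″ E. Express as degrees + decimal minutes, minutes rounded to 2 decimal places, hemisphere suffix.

Latitude: 31 + 50.4/60 = 31.8400′
λ: 1 + 15/60 = 1.2500′

64° 31.84′ S, 135° 1.25′ E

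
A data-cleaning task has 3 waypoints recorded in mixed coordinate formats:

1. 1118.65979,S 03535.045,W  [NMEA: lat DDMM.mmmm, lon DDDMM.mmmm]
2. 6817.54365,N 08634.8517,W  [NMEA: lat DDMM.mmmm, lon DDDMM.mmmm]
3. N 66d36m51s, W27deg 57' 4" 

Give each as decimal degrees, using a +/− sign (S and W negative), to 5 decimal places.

1. -11.31100, -35.58408
2. 68.29239, -86.58086
3. 66.61417, -27.95111

Point 1:
  Latitude: degrees = first 2 digits = 11, minutes = 18.65979; 11 + 18.65979/60 = 11.310997
  S → negative
  Lon: degrees = first 3 digits = 35, minutes = 35.045; 35 + 35.045/60 = 35.584083
  W ⇒ negate
Point 2:
  Latitude: split at 2 digits → 68° and 17.54365′; 68 + 17.54365/60 = 68.292394
  N → positive
  Lon: degrees = first 3 digits = 86, minutes = 34.8517; 86 + 34.8517/60 = 86.580862
  hemisphere W, so the sign is −
Point 3:
  Latitude: 66 + 36/60 + 51/3600 = 66.614167
  N → positive
  Lon: 57′ + 4″ = 57.06667′; 27 + 57.06667/60 = 27.951111
  W → negative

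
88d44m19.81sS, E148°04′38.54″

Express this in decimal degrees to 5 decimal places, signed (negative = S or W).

φ: 44′ + 19.81″ = 44.33017′; 88 + 44.33017/60 = 88.738836
S ⇒ negate
λ: 4′ + 38.54″ = 4.64233′; 148 + 4.64233/60 = 148.077372
E ⇒ keep positive

-88.73884, 148.07737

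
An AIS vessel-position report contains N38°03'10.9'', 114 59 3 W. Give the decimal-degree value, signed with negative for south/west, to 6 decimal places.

φ: 38° + 3/60 + 10.9/3600 = 38 + 0.050000 + 0.003028 = 38.0530278
N ⇒ keep positive
Longitude: 114 + 59/60 + 3/3600 = 114.9841667
W → negative

38.053028, -114.984167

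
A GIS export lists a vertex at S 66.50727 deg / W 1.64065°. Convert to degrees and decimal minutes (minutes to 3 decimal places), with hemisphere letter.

66° 30.436′ S, 1° 38.439′ W

Lat: minutes = (66.507270 − 66) × 60 = 30.43620
Lon: minutes = (1.640650 − 1) × 60 = 38.43900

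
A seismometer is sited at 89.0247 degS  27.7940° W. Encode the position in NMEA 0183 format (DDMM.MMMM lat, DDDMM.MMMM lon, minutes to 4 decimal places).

φ: fractional part 0.024700 → 1.482000 minutes
Lon: fractional part 0.794000 → 47.640000 minutes

8901.4820,S / 02747.6400,W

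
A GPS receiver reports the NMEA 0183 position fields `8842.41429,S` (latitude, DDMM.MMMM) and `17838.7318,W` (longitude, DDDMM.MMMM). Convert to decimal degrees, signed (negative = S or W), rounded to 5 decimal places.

-88.70690, -178.64553

Latitude: split at 2 digits → 88° and 42.41429′; 88 + 42.41429/60 = 88.706905
S ⇒ negate
Lon: split at 3 digits → 178° and 38.7318′; 178 + 38.7318/60 = 178.645530
W ⇒ negate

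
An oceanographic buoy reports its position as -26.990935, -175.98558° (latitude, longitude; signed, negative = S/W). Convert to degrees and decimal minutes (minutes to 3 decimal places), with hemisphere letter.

26° 59.456′ S, 175° 59.135′ W

Latitude is negative → S; |value| = 26.990935
φ: minutes = (26.990935 − 26) × 60 = 59.45610
Longitude is negative → W; |value| = 175.985580
Lon: 175° + 0.985580 × 60 = 175° 59.13480′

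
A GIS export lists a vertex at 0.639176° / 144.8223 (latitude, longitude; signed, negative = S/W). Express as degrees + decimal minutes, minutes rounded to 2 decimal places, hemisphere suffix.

0° 38.35′ N, 144° 49.34′ E

φ: 0° + 0.639176 × 60 = 0° 38.3506′
Lon: 144° + 0.822300 × 60 = 144° 49.3380′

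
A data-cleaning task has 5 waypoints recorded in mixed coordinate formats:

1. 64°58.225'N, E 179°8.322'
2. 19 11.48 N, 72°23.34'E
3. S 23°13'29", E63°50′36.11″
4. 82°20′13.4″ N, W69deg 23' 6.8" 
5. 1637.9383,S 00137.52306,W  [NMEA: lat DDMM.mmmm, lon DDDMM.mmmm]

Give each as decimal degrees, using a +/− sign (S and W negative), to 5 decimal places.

1. 64.97042, 179.13870
2. 19.19133, 72.38900
3. -23.22472, 63.84336
4. 82.33706, -69.38522
5. -16.63231, -1.62538

Point 1:
  Lat: 64 + 58.225/60 = 64.970417
  N ⇒ keep positive
  Longitude: 8.322′ = 0.138700°; total 179.138700
  E → positive
Point 2:
  Lat: 19 + 11.48/60 = 19.191333
  N ⇒ keep positive
  Lon: 72 + 23.34/60 = 72.389000
  E ⇒ keep positive
Point 3:
  Latitude: 23 + 13/60 + 29/3600 = 23.224722
  hemisphere S, so the sign is −
  Lon: 63 + 50/60 + 36.11/3600 = 63.843364
  E ⇒ keep positive
Point 4:
  φ: 82° + 20/60 + 13.4/3600 = 82 + 0.333333 + 0.003722 = 82.337056
  N ⇒ keep positive
  Longitude: 69° + 23/60 + 6.8/3600 = 69 + 0.383333 + 0.001889 = 69.385222
  W → negative
Point 5:
  Lat: split at 2 digits → 16° and 37.9383′; 16 + 37.9383/60 = 16.632305
  S ⇒ negate
  Lon: degrees = first 3 digits = 1, minutes = 37.52306; 1 + 37.52306/60 = 1.625384
  W → negative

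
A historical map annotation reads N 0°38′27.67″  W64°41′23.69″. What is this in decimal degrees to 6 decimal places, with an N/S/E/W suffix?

Latitude: 0° + 38/60 + 27.67/3600 = 0 + 0.633333 + 0.007686 = 0.6410194
Longitude: 41′ + 23.69″ = 41.39483′; 64 + 41.39483/60 = 64.6899139

0.641019° N, 64.689914° W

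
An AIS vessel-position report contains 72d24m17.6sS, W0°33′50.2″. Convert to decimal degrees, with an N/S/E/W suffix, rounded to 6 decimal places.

Lat: 72° + 24/60 + 17.6/3600 = 72 + 0.400000 + 0.004889 = 72.4048889
Longitude: 33′ + 50.2″ = 33.83667′; 0 + 33.83667/60 = 0.5639444

72.404889° S, 0.563944° W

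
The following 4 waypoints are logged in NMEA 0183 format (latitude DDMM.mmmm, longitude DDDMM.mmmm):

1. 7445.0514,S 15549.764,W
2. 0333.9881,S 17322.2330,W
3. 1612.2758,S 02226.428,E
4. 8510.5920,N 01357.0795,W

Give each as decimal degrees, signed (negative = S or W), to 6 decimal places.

Point 1:
  Latitude: split at 2 digits → 74° and 45.0514′; 74 + 45.0514/60 = 74.7508567
  hemisphere S, so the sign is −
  Lon: degrees = first 3 digits = 155, minutes = 49.764; 155 + 49.764/60 = 155.8294000
  W ⇒ negate
Point 2:
  Lat: degrees = first 2 digits = 3, minutes = 33.9881; 3 + 33.9881/60 = 3.5664683
  S ⇒ negate
  Lon: degrees = first 3 digits = 173, minutes = 22.233; 173 + 22.233/60 = 173.3705500
  W → negative
Point 3:
  φ: degrees = first 2 digits = 16, minutes = 12.2758; 16 + 12.2758/60 = 16.2045967
  S ⇒ negate
  λ: degrees = first 3 digits = 22, minutes = 26.428; 22 + 26.428/60 = 22.4404667
  E ⇒ keep positive
Point 4:
  φ: split at 2 digits → 85° and 10.592′; 85 + 10.592/60 = 85.1765333
  N → positive
  λ: degrees = first 3 digits = 13, minutes = 57.0795; 13 + 57.0795/60 = 13.9513250
  W → negative

1. -74.750857, -155.829400
2. -3.566468, -173.370550
3. -16.204597, 22.440467
4. 85.176533, -13.951325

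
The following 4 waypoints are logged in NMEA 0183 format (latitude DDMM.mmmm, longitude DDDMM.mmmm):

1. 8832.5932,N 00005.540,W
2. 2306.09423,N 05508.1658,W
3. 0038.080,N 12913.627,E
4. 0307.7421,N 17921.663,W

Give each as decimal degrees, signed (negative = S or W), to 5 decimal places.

Point 1:
  Latitude: split at 2 digits → 88° and 32.5932′; 88 + 32.5932/60 = 88.543220
  N → positive
  λ: degrees = first 3 digits = 0, minutes = 5.54; 0 + 5.54/60 = 0.092333
  W → negative
Point 2:
  φ: degrees = first 2 digits = 23, minutes = 6.09423; 23 + 6.09423/60 = 23.101571
  N → positive
  Longitude: split at 3 digits → 055° and 8.1658′; 55 + 8.1658/60 = 55.136097
  W ⇒ negate
Point 3:
  φ: split at 2 digits → 00° and 38.08′; 0 + 38.08/60 = 0.634667
  N → positive
  Longitude: split at 3 digits → 129° and 13.627′; 129 + 13.627/60 = 129.227117
  E → positive
Point 4:
  Lat: split at 2 digits → 03° and 7.7421′; 3 + 7.7421/60 = 3.129035
  N ⇒ keep positive
  Longitude: split at 3 digits → 179° and 21.663′; 179 + 21.663/60 = 179.361050
  hemisphere W, so the sign is −

1. 88.54322, -0.09233
2. 23.10157, -55.13610
3. 0.63467, 129.22712
4. 3.12904, -179.36105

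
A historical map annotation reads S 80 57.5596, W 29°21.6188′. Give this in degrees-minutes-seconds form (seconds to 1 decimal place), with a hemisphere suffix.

Lat: fractional minutes 0.55960 × 60 = 33.576″
Lon: 21.61880′ → 21′ and 0.61880 × 60 = 37.128″

80°57′33.6″ S, 29°21′37.1″ W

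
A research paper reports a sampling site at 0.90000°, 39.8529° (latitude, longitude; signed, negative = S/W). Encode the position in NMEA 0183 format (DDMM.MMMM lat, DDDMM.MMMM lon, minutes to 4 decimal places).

0054.0000,N / 03951.1740,E

Lat: 0° + 0.900000 × 60 = 0° 54.000000′
Longitude: fractional part 0.852900 → 51.174000 minutes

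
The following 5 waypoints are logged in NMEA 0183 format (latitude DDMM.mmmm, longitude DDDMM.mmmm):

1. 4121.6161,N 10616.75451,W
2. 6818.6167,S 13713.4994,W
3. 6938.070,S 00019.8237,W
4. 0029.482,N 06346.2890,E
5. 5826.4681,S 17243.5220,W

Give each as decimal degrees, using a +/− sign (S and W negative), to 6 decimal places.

1. 41.360268, -106.279242
2. -68.310278, -137.224990
3. -69.634500, -0.330395
4. 0.491367, 63.771483
5. -58.441135, -172.725367

Point 1:
  Latitude: split at 2 digits → 41° and 21.6161′; 41 + 21.6161/60 = 41.3602683
  N → positive
  Longitude: split at 3 digits → 106° and 16.75451′; 106 + 16.75451/60 = 106.2792418
  W → negative
Point 2:
  Lat: split at 2 digits → 68° and 18.6167′; 68 + 18.6167/60 = 68.3102783
  S → negative
  λ: degrees = first 3 digits = 137, minutes = 13.4994; 137 + 13.4994/60 = 137.2249900
  W ⇒ negate
Point 3:
  Latitude: split at 2 digits → 69° and 38.07′; 69 + 38.07/60 = 69.6345000
  S ⇒ negate
  Lon: split at 3 digits → 000° and 19.8237′; 0 + 19.8237/60 = 0.3303950
  W → negative
Point 4:
  Lat: degrees = first 2 digits = 0, minutes = 29.482; 0 + 29.482/60 = 0.4913667
  N ⇒ keep positive
  Longitude: split at 3 digits → 063° and 46.289′; 63 + 46.289/60 = 63.7714833
  E → positive
Point 5:
  Latitude: split at 2 digits → 58° and 26.4681′; 58 + 26.4681/60 = 58.4411350
  S → negative
  Longitude: split at 3 digits → 172° and 43.522′; 172 + 43.522/60 = 172.7253667
  W ⇒ negate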